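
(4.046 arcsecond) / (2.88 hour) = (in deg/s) 1.084e-07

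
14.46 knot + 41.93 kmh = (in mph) 42.69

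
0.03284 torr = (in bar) 4.378e-05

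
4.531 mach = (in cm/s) 1.543e+05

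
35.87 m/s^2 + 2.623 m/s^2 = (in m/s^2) 38.49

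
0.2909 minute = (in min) 0.2909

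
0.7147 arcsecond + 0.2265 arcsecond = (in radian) 4.563e-06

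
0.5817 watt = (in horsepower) 0.0007801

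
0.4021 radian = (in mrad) 402.1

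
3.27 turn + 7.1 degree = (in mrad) 2.067e+04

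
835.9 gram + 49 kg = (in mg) 4.984e+07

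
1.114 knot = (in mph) 1.282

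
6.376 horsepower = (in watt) 4755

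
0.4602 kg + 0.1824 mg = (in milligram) 4.602e+05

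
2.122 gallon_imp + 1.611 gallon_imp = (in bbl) 0.1067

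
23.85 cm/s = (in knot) 0.4636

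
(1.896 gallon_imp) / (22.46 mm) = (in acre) 9.483e-05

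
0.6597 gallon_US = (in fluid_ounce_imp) 87.89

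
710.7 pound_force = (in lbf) 710.7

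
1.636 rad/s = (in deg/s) 93.74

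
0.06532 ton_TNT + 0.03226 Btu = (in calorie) 6.532e+07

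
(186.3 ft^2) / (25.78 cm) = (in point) 1.903e+05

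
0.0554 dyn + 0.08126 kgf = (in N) 0.7969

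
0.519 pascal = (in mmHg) 0.003893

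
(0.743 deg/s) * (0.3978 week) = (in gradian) 1.986e+05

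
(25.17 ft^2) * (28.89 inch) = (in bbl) 10.79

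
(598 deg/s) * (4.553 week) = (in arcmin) 9.88e+10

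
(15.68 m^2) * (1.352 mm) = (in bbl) 0.1333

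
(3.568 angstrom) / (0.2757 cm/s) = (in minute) 2.157e-09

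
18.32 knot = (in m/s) 9.425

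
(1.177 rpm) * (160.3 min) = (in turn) 188.7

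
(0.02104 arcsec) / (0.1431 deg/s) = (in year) 1.295e-12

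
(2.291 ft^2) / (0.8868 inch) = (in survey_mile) 0.005871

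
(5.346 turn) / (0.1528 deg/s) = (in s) 1.26e+04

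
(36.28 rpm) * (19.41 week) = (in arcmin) 1.533e+11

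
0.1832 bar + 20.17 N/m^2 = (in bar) 0.1834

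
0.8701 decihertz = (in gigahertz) 8.701e-11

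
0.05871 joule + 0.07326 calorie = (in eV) 2.28e+18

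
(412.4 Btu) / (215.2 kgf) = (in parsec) 6.682e-15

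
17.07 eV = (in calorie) 6.537e-19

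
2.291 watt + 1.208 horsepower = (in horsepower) 1.211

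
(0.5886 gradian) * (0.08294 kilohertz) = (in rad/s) 0.7668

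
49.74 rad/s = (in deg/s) 2850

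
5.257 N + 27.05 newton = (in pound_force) 7.263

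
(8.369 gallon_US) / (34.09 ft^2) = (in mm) 10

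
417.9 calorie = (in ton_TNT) 4.179e-07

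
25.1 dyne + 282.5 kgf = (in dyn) 2.77e+08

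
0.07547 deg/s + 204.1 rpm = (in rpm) 204.1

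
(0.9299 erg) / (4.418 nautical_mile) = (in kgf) 1.159e-12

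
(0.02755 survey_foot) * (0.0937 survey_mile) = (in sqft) 13.63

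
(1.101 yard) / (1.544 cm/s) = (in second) 65.2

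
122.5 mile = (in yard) 2.156e+05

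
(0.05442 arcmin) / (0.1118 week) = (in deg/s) 1.341e-08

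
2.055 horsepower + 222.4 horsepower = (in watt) 1.674e+05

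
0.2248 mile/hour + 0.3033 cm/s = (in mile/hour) 0.2316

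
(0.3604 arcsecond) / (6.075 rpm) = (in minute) 4.578e-08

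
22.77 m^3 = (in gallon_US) 6015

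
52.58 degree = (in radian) 0.9177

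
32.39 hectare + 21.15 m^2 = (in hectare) 32.39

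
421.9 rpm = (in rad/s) 44.18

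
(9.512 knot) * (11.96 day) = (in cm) 5.057e+08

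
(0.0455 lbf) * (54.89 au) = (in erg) 1.662e+19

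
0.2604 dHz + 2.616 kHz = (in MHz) 0.002616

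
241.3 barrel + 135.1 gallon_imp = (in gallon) 1.03e+04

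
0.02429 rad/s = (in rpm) 0.232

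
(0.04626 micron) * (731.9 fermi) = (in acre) 8.366e-24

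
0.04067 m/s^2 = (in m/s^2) 0.04067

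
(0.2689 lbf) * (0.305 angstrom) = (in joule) 3.648e-11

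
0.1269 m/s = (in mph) 0.2839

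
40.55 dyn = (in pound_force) 9.116e-05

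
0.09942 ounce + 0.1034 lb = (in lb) 0.1096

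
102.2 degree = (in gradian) 113.6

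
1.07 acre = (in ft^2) 4.661e+04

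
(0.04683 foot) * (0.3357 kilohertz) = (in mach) 0.01407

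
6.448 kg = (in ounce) 227.4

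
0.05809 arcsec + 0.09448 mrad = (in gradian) 0.006033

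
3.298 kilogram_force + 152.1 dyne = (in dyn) 3.234e+06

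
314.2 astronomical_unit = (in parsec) 0.001523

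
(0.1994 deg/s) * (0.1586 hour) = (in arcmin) 6831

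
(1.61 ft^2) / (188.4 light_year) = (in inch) 3.304e-18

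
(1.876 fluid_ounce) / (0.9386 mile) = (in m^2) 3.673e-08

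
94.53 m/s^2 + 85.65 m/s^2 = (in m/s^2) 180.2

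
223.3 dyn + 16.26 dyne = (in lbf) 0.0005386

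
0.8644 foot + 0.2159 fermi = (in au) 1.761e-12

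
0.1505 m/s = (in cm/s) 15.05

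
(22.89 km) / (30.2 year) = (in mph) 5.376e-05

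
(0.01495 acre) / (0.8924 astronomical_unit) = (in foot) 1.487e-09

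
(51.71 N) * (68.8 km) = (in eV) 2.221e+25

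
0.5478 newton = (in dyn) 5.478e+04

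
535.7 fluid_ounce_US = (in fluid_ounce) 535.7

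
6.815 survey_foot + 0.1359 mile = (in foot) 724.4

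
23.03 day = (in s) 1.99e+06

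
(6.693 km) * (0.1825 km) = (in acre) 301.8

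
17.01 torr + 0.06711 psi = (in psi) 0.396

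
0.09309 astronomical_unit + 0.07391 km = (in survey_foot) 4.569e+10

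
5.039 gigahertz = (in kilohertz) 5.039e+06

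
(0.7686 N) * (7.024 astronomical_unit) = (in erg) 8.076e+18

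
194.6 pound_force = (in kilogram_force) 88.27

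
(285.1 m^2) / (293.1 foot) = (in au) 2.133e-11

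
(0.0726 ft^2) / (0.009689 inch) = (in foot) 89.92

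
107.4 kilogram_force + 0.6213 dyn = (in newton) 1053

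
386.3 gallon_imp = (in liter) 1756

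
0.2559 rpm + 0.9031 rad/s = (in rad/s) 0.9299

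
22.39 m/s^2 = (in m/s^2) 22.39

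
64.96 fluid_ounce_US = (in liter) 1.921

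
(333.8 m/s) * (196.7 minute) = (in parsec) 1.277e-10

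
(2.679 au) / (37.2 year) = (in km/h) 1230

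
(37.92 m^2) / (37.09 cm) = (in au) 6.834e-10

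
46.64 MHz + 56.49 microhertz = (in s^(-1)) 4.664e+07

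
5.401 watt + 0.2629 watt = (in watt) 5.664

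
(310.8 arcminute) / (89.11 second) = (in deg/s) 0.05813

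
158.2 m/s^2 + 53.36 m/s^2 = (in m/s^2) 211.6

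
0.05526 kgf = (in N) 0.5419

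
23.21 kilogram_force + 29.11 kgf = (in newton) 513.1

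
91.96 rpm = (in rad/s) 9.63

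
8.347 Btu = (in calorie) 2105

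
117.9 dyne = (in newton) 0.001179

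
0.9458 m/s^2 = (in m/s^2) 0.9458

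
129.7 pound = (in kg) 58.83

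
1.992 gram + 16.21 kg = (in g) 1.621e+04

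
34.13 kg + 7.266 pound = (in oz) 1320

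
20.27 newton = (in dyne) 2.027e+06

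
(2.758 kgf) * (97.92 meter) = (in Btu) 2.51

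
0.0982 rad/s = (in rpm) 0.9377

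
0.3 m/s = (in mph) 0.6711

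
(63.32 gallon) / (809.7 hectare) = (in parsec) 9.594e-25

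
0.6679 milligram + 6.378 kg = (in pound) 14.06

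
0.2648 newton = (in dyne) 2.648e+04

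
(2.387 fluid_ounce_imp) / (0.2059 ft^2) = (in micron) 3546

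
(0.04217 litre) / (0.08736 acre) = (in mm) 0.0001193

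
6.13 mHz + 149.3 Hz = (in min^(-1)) 8958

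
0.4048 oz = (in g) 11.48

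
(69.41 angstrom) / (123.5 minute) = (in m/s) 9.367e-13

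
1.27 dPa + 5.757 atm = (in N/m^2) 5.833e+05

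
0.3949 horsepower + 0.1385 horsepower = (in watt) 397.8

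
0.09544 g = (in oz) 0.003367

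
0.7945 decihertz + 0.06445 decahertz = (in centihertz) 72.39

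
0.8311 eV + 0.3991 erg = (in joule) 3.991e-08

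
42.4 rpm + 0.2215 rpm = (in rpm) 42.62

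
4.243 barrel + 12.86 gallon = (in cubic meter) 0.7233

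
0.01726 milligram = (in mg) 0.01726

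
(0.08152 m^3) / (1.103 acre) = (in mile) 1.135e-08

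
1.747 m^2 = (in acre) 0.0004317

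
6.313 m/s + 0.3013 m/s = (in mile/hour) 14.8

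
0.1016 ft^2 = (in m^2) 0.009439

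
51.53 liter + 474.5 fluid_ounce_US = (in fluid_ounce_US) 2217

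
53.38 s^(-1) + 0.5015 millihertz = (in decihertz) 533.8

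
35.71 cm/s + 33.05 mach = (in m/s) 1.125e+04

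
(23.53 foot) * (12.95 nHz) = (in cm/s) 9.288e-06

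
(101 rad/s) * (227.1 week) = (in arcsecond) 2.861e+15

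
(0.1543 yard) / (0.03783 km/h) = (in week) 2.22e-05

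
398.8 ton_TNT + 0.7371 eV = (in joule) 1.669e+12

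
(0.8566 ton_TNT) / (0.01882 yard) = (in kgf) 2.124e+10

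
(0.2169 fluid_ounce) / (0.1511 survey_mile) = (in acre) 6.518e-12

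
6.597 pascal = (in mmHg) 0.04948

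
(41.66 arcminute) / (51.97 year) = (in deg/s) 4.237e-10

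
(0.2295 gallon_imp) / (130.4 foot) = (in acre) 6.486e-09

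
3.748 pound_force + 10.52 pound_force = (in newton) 63.47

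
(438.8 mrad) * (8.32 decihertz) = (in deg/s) 20.92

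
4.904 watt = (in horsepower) 0.006576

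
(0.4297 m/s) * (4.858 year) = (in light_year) 6.958e-09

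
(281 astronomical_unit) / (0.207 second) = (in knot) 3.948e+14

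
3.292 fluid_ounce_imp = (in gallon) 0.02471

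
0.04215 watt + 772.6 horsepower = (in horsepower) 772.6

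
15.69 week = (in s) 9.489e+06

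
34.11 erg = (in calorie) 8.152e-07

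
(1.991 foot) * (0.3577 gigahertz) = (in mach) 6.375e+05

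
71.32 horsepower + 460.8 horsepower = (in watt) 3.968e+05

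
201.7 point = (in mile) 4.421e-05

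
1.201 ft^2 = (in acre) 2.757e-05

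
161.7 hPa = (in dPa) 1.617e+05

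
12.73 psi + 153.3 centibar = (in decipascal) 2.411e+06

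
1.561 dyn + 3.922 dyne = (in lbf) 1.233e-05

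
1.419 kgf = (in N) 13.92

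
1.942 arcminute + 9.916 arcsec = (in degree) 0.03512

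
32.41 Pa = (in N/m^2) 32.41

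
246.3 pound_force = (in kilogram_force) 111.7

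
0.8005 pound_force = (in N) 3.561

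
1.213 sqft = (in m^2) 0.1127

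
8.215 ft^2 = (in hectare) 7.632e-05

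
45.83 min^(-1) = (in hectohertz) 0.007638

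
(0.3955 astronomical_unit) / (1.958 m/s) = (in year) 958.2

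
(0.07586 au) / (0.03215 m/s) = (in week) 5.836e+05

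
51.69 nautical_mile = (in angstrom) 9.573e+14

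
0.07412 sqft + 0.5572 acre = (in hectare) 0.2255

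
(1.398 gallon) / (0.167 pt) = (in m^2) 89.83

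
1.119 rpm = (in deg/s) 6.714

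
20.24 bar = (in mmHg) 1.518e+04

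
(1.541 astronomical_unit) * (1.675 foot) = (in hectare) 1.177e+07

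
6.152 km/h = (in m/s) 1.709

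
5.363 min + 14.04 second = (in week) 0.0005553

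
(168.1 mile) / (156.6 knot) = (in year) 0.0001065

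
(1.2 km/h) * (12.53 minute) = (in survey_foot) 822.2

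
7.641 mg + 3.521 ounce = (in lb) 0.2201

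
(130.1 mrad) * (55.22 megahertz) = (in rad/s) 7.184e+06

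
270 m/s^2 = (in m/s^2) 270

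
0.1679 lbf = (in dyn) 7.469e+04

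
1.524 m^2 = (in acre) 0.0003766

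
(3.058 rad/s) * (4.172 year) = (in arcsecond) 8.299e+13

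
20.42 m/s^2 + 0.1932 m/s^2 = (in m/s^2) 20.61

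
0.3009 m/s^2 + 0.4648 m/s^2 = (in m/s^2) 0.7657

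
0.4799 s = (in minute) 0.007998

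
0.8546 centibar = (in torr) 6.41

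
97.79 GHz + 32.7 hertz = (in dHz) 9.779e+11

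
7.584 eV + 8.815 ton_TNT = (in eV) 2.302e+29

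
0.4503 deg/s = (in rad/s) 0.007859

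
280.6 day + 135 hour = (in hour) 6869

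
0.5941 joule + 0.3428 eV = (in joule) 0.5941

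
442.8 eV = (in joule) 7.094e-17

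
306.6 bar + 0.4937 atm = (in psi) 4454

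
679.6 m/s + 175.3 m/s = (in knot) 1662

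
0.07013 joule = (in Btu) 6.647e-05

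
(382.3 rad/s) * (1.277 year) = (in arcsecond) 3.176e+15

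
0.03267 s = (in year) 1.036e-09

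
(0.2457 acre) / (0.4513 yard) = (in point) 6.83e+06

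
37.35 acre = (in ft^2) 1.627e+06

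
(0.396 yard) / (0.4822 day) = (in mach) 2.553e-08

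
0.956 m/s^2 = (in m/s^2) 0.956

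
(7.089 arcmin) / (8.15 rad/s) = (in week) 4.184e-10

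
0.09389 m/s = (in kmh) 0.338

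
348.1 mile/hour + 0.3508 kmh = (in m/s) 155.7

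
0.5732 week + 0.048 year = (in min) 3.101e+04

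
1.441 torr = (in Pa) 192.1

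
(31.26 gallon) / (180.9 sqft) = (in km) 7.041e-06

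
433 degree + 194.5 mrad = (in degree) 444.1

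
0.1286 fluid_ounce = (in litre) 0.003803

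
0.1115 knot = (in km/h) 0.2065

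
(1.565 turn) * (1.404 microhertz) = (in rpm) 0.0001318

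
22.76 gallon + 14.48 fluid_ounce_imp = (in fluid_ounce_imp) 3047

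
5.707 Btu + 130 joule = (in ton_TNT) 1.47e-06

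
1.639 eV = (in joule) 2.626e-19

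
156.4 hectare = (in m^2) 1.564e+06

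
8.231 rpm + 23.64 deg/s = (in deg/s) 73.03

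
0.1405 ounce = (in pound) 0.008781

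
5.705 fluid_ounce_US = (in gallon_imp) 0.03711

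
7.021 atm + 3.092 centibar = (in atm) 7.052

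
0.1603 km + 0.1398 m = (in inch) 6317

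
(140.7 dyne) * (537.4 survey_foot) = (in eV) 1.438e+18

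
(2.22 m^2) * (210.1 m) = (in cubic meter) 466.4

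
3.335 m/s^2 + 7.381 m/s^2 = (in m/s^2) 10.72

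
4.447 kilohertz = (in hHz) 44.47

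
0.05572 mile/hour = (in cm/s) 2.491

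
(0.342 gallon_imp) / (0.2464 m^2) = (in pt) 17.89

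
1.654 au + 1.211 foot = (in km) 2.474e+08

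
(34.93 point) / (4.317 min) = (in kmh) 0.0001713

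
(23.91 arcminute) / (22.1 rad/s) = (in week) 5.204e-10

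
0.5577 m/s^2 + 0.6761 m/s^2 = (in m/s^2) 1.234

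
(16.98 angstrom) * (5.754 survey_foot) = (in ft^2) 3.205e-08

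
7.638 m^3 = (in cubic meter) 7.638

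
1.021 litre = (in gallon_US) 0.2697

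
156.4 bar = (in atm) 154.4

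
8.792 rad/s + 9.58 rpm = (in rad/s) 9.795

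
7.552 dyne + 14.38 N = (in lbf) 3.233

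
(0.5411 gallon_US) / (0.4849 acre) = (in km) 1.044e-09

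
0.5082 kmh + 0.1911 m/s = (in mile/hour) 0.7433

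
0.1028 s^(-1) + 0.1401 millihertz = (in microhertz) 1.029e+05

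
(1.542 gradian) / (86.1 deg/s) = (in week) 2.665e-08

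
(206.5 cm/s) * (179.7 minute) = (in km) 22.26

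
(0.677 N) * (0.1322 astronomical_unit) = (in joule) 1.339e+10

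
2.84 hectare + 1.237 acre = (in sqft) 3.596e+05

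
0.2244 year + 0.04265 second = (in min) 1.179e+05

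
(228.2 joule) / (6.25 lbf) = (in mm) 8208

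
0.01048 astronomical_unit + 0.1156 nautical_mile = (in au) 0.01048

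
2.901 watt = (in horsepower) 0.00389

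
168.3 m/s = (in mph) 376.5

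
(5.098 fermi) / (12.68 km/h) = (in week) 2.393e-21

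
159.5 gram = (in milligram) 1.595e+05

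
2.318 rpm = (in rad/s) 0.2427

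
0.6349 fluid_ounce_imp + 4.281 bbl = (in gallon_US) 179.8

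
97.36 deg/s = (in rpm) 16.23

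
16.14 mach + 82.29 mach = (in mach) 98.43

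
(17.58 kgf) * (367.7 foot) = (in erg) 1.932e+11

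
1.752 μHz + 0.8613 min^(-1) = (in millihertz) 14.36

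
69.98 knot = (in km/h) 129.6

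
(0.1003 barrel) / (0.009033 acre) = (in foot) 0.001431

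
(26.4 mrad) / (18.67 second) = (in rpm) 0.0135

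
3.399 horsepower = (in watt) 2535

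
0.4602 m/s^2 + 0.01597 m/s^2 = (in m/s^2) 0.4762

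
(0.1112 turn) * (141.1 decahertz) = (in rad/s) 985.9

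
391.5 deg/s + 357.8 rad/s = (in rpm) 3482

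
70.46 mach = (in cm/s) 2.399e+06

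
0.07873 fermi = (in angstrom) 7.873e-07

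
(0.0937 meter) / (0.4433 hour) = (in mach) 1.724e-07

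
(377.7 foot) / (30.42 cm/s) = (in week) 0.0006257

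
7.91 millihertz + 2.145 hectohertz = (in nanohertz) 2.145e+11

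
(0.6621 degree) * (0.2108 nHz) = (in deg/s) 1.396e-10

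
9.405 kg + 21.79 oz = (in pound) 22.1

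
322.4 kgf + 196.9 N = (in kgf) 342.5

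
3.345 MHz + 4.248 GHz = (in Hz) 4.251e+09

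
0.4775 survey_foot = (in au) 9.729e-13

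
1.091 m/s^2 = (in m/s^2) 1.091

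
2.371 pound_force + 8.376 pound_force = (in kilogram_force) 4.875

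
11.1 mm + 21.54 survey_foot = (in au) 4.396e-11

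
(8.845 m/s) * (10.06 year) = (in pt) 7.954e+12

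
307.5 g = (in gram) 307.5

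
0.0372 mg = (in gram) 3.72e-05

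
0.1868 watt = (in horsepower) 0.0002505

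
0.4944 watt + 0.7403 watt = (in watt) 1.235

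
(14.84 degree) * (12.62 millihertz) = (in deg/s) 0.1873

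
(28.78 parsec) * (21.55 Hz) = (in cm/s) 1.914e+21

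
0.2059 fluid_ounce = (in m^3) 6.089e-06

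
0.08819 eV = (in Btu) 1.339e-23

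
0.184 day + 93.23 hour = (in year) 0.01115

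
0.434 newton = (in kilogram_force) 0.04426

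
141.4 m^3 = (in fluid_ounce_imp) 4.977e+06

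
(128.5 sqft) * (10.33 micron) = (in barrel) 0.0007757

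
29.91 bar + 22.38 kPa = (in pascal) 3.013e+06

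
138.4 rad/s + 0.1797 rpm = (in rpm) 1322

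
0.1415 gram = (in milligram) 141.5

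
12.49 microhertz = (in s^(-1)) 1.249e-05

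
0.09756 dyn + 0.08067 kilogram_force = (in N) 0.7911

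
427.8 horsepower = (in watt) 3.19e+05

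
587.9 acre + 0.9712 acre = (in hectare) 238.3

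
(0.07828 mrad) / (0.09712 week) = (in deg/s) 7.636e-08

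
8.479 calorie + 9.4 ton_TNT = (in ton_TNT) 9.4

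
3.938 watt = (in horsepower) 0.005281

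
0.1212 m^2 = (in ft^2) 1.305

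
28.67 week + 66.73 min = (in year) 0.55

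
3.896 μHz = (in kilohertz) 3.896e-09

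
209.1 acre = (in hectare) 84.62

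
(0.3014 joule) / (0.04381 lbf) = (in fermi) 1.547e+15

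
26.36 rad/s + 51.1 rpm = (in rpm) 302.8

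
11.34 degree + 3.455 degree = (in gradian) 16.44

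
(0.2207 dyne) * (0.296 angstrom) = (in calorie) 1.561e-17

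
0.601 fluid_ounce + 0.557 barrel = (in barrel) 0.5571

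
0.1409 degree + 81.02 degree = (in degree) 81.16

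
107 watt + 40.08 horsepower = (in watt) 2.999e+04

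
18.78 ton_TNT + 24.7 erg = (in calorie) 1.878e+10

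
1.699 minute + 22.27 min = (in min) 23.97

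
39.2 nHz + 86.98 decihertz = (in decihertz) 86.98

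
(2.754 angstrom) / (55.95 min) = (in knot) 1.595e-13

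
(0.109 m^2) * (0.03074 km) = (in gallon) 885.2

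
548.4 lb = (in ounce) 8774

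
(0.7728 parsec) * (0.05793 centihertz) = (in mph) 3.09e+13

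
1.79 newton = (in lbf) 0.4024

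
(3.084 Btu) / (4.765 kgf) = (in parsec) 2.257e-15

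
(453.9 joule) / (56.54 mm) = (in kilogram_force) 818.6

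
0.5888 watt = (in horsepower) 0.0007896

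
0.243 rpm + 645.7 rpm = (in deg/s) 3876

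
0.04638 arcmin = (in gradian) 0.0008589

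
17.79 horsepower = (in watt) 1.327e+04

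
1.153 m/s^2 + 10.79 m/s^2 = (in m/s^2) 11.94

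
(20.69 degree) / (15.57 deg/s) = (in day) 1.538e-05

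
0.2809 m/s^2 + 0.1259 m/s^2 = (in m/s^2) 0.4068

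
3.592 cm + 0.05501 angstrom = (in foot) 0.1178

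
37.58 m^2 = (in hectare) 0.003758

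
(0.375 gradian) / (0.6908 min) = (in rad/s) 0.0001421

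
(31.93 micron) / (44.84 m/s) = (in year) 2.258e-14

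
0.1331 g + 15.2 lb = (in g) 6895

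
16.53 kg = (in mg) 1.653e+07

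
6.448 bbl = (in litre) 1025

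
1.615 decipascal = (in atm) 1.594e-06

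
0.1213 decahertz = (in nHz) 1.213e+09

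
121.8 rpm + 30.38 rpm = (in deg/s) 913.1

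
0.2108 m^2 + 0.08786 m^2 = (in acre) 7.38e-05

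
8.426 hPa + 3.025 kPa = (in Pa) 3868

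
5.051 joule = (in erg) 5.051e+07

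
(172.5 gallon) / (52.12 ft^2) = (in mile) 8.38e-05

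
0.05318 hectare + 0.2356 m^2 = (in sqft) 5727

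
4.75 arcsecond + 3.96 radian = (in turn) 0.6303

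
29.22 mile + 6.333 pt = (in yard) 5.143e+04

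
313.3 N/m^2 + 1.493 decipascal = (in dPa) 3134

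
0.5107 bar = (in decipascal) 5.107e+05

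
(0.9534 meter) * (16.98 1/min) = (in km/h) 0.9713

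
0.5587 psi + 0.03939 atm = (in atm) 0.07741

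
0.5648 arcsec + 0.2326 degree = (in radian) 0.004062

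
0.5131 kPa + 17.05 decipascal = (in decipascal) 5148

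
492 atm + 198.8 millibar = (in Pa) 4.987e+07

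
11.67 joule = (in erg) 1.167e+08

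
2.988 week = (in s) 1.807e+06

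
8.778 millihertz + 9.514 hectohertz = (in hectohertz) 9.514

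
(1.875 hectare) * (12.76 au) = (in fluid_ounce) 1.21e+21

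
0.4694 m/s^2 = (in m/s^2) 0.4694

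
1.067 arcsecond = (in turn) 8.233e-07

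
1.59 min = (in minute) 1.59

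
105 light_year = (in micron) 9.934e+23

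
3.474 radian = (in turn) 0.5529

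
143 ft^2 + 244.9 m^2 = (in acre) 0.0638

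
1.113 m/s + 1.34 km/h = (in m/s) 1.485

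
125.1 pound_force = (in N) 556.5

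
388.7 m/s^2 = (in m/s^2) 388.7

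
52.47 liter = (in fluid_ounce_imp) 1847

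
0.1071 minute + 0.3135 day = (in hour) 7.526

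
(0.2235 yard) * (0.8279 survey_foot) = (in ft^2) 0.5551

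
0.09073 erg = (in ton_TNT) 2.168e-18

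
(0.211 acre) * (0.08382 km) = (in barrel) 4.502e+05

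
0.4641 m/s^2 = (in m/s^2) 0.4641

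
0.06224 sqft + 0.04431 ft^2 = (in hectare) 9.899e-07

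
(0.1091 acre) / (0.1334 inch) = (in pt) 3.694e+08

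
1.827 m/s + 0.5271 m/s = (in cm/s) 235.4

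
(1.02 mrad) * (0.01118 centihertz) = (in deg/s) 6.534e-06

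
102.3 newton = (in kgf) 10.43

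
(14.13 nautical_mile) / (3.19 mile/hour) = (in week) 0.03034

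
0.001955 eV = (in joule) 3.132e-22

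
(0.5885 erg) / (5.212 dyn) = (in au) 7.548e-15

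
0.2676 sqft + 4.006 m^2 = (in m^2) 4.031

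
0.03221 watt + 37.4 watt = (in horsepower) 0.0502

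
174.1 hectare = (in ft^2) 1.874e+07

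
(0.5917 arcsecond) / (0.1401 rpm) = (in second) 0.0001955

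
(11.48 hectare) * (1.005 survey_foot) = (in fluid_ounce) 1.189e+09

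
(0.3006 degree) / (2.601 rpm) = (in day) 2.229e-07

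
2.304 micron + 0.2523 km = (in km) 0.2523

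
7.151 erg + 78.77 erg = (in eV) 5.363e+13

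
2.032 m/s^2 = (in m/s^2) 2.032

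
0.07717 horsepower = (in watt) 57.55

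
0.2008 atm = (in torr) 152.6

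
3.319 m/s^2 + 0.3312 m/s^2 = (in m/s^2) 3.65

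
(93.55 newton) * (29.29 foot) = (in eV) 5.213e+21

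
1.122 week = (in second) 6.786e+05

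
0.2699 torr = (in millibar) 0.3598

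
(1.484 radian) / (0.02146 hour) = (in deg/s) 1.101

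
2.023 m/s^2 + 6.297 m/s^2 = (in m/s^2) 8.32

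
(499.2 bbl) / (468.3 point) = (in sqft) 5171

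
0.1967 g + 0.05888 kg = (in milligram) 5.908e+04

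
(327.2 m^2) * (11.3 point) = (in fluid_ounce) 4.411e+04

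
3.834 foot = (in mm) 1169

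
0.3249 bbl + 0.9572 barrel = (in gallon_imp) 44.84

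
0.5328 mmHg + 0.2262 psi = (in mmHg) 12.23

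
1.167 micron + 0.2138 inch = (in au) 3.631e-14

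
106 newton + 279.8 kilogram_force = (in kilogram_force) 290.6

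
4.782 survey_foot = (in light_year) 1.541e-16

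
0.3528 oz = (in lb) 0.02205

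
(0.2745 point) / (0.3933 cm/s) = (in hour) 6.839e-06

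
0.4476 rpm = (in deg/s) 2.686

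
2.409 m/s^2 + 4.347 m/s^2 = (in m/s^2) 6.756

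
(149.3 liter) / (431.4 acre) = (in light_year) 9.039e-24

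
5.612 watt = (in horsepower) 0.007526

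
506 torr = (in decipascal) 6.746e+05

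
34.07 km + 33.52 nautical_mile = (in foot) 3.154e+05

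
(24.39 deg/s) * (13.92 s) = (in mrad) 5926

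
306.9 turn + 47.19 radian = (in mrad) 1.975e+06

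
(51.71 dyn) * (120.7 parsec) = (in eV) 1.202e+34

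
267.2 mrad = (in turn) 0.04253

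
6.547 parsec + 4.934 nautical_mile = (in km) 2.02e+14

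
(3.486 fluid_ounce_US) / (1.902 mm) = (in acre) 1.339e-05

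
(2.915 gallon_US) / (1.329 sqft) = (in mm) 89.37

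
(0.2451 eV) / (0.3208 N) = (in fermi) 0.0001224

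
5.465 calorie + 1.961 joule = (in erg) 2.483e+08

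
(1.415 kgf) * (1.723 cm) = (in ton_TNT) 5.714e-11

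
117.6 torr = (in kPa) 15.68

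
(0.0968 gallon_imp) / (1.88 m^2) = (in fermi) 2.341e+11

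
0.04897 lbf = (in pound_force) 0.04897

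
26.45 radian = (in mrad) 2.645e+04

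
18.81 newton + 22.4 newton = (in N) 41.21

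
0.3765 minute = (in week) 3.735e-05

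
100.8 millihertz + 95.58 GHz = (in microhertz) 9.558e+16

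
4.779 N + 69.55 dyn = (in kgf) 0.4874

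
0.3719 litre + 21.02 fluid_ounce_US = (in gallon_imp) 0.2185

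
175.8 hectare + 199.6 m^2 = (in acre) 434.5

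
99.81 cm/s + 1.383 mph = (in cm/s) 161.6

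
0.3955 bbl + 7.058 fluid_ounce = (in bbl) 0.3968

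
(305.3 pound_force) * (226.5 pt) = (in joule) 108.5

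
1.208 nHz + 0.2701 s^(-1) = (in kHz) 0.0002701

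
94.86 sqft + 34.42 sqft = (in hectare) 0.001201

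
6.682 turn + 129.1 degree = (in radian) 44.24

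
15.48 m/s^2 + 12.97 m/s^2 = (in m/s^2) 28.45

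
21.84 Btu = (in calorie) 5507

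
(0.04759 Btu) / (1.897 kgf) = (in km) 0.002699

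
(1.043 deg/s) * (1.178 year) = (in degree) 3.875e+07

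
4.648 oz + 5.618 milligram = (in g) 131.8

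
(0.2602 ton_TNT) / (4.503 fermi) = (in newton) 2.418e+23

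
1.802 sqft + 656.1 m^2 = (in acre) 0.1622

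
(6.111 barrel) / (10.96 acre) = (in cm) 0.002191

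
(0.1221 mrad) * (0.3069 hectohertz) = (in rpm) 0.03578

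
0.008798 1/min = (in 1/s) 0.0001466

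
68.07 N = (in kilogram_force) 6.941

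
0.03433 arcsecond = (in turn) 2.649e-08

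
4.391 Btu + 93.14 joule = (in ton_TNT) 1.13e-06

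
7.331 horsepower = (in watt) 5467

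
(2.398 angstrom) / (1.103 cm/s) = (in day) 2.516e-13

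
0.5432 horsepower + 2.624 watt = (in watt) 407.7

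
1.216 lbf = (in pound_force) 1.216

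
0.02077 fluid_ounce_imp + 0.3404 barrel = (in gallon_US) 14.3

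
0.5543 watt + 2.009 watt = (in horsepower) 0.003437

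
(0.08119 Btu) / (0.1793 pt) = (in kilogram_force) 1.381e+05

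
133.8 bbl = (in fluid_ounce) 7.193e+05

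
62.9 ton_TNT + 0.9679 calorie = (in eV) 1.643e+30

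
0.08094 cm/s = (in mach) 2.377e-06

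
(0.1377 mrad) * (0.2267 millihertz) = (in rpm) 2.981e-07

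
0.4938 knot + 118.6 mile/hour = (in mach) 0.1565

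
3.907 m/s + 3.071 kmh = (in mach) 0.01398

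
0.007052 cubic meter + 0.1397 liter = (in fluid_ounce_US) 243.2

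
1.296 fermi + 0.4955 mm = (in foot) 0.001626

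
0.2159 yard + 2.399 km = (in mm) 2.399e+06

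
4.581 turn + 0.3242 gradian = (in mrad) 2.879e+04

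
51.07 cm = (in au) 3.414e-12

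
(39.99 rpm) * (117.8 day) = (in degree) 2.442e+09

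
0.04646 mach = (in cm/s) 1582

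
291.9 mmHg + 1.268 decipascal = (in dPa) 3.892e+05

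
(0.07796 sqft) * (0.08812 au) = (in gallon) 2.522e+10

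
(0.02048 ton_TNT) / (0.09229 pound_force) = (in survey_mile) 1.297e+05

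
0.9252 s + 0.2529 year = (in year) 0.2529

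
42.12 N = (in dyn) 4.212e+06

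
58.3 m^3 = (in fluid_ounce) 1.971e+06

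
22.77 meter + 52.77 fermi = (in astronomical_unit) 1.522e-10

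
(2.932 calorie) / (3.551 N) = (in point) 9793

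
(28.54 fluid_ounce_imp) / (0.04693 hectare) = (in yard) 1.89e-06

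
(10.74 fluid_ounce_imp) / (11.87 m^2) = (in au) 1.718e-16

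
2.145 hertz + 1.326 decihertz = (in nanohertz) 2.278e+09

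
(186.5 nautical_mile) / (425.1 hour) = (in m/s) 0.2257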